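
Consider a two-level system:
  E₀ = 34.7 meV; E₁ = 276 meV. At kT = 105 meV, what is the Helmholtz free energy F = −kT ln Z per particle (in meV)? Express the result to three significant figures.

24.6 meV

Eᵢ/kT = 0.33048, 2.6286.
Z = Σ e^(−Eᵢ/kT) = e^(−0.33048) + e^(−2.6286) = 0.71858 + 0.072179 = 0.79076.
F = −kT ln Z = −105 × ln(0.79076) = −105 × -0.23476 = 24.6 meV.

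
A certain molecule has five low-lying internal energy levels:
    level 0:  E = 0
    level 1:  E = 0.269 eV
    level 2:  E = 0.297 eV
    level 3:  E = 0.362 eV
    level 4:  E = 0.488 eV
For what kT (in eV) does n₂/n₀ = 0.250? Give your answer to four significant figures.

0.2142 eV

n₂/n₀ = exp[−(E₂−E₀)/kT] = 0.250.
⇒ (E₂−E₀)/kT = ln(1/0.250) = ln(4.00000) = 1.38629.
kT = 0.297 eV / 1.38629 = 0.2142 eV.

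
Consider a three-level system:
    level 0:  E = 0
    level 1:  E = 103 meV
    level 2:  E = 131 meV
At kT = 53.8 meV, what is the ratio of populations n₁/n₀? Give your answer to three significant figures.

n₁/n₀ = exp[−(E₁−E₀)/kT] = exp(−(103 meV)/(53.8 meV)) = exp(-1.9145) = 0.147.

0.147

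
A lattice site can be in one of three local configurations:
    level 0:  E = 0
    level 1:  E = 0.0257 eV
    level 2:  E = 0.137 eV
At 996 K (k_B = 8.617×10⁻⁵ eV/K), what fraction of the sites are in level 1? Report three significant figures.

0.381

k_BT = 8.617×10⁻⁵ × 996 K = 0.085825 eV.
Eᵢ/kT = 0, 0.29945, 1.5963.
Z = Σ e^(−Eᵢ/kT) = e^(−0) + e^(−0.29945) + e^(−1.5963) = 1.0000 + 0.74123 + 0.20264 = 1.9439.
P₁ = e^(−E₁/kT) / Z = 0.74123/1.9439 = 0.381.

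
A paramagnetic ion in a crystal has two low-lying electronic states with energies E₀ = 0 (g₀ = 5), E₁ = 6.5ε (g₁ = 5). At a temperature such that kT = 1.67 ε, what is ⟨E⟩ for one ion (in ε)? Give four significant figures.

0.1299 ε

Eᵢ/kT = 0, 3.89222.
Z = Σ gᵢe^(−Eᵢ/kT) = 5·e^(−0) + 5·e^(−3.89222) = 5.00000 + 0.102000 = 5.10200.
⟨E⟩ = Σ Eᵢ gᵢe^(−Eᵢ/kT) / Z = (0·5.00000 + 6.5·0.102000) / 5.10200 = 0.1299 ε.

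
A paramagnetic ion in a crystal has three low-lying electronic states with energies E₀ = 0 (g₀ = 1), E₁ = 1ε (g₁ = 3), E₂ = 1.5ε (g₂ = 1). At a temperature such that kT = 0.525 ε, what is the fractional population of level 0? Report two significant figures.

0.66

Eᵢ/kT = 0, 1.905, 2.857.
Z = Σ gᵢe^(−Eᵢ/kT) = 1·e^(−0) + 3·e^(−1.905) + 1·e^(−2.857) = 1.000 + 0.4465 + 0.05744 = 1.504.
P₀ = g₀ e^(−E₀/kT) / Z = 1.000/1.504 = 0.66.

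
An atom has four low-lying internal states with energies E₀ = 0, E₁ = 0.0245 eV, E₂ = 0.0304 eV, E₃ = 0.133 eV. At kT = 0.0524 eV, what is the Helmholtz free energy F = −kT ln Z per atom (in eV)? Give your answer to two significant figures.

Eᵢ/kT = 0, 0.4676, 0.5802, 2.538.
Z = Σ e^(−Eᵢ/kT) = e^(−0) + e^(−0.4676) + e^(−0.5802) + e^(−2.538) = 1.000 + 0.6265 + 0.5598 + 0.07902 = 2.265.
F = −kT ln Z = −0.0524 × ln(2.265) = −0.0524 × 0.8176 = -0.043 eV.

-0.043 eV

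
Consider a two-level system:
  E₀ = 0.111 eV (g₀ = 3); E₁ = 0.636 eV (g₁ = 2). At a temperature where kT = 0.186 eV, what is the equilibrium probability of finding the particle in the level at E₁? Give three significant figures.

0.0381

Eᵢ/kT = 0.59677, 3.4194.
Z = Σ gᵢe^(−Eᵢ/kT) = 3·e^(−0.59677) + 2·e^(−3.4194) = 1.6518 + 0.065464 = 1.7173.
P₁ = g₁ e^(−E₁/kT) / Z = 0.065464/1.7173 = 0.0381.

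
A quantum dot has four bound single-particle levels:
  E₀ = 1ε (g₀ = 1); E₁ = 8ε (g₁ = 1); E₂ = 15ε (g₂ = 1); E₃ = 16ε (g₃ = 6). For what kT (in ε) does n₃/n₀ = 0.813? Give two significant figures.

n₃/n₀ = (g₃/g₀) exp[−(E₃−E₀)/kT] = 0.813.
⇒ (E₃−E₀)/kT = ln((6/1)/0.813) = ln(7.380) = 1.999.
kT = 15ε / 1.999 = 7.5 ε.

7.5 ε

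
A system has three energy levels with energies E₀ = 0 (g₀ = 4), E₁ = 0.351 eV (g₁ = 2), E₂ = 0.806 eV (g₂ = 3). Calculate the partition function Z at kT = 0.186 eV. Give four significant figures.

Z = 4.342

Eᵢ/kT = 0, 1.88710, 4.33333.
Z = Σ gᵢe^(−Eᵢ/kT) = 4·e^(−0) + 2·e^(−1.88710) + 3·e^(−4.33333) = 4.00000 + 0.303021 + 0.0393713 = 4.34239.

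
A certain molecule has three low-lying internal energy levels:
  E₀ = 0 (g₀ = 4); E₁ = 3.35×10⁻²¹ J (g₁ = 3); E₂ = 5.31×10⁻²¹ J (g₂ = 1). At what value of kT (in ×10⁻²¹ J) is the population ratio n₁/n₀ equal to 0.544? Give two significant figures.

10 ×10⁻²¹ J

n₁/n₀ = (g₁/g₀) exp[−(E₁−E₀)/kT] = 0.544.
⇒ (E₁−E₀)/kT = ln((3/4)/0.544) = ln(1.379) = 0.3214.
kT = 3.35 ×10⁻²¹ J / 0.3214 = 10 ×10⁻²¹ J.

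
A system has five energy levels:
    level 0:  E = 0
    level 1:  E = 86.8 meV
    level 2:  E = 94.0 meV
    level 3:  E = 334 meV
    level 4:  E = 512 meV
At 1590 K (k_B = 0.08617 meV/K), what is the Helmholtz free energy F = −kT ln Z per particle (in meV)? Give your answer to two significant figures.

-100 meV

k_BT = 0.08617 × 1590 K = 137.0 meV.
Eᵢ/kT = 0, 0.6336, 0.6861, 2.438, 3.737.
Z = Σ e^(−Eᵢ/kT) = e^(−0) + e^(−0.6336) + e^(−0.6861) + e^(−2.438) + e^(−3.737) = 1.000 + 0.5307 + 0.5035 + 0.08734 + 0.02383 = 2.145.
F = −kT ln Z = −137.0 × ln(2.145) = −137.0 × 0.7631 = -100 meV.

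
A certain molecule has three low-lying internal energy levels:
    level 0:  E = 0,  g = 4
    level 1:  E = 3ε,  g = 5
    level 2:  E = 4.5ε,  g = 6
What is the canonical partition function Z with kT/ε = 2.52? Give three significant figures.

Eᵢ/kT = 0, 1.1905, 1.7857.
Z = Σ gᵢe^(−Eᵢ/kT) = 4·e^(−0) + 5·e^(−1.1905) + 6·e^(−1.7857) = 4.0000 + 1.5203 + 1.0061 = 6.5264.

Z = 6.53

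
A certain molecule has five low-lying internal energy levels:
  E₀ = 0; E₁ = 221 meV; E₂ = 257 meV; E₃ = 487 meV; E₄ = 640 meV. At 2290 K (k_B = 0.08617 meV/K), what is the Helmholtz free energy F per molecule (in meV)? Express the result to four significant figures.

-107.2 meV

k_BT = 0.08617 × 2290 K = 197.329 meV.
Eᵢ/kT = 0, 1.11996, 1.30239, 2.46796, 3.24331.
Z = Σ e^(−Eᵢ/kT) = e^(−0) + e^(−1.11996) + e^(−1.30239) + e^(−2.46796) + e^(−3.24331) = 1.00000 + 0.326293 + 0.271881 + 0.0847576 + 0.0390345 = 1.72197.
F = −kT ln Z = −197.329 × ln(1.72197) = −197.329 × 0.543469 = -107.2 meV.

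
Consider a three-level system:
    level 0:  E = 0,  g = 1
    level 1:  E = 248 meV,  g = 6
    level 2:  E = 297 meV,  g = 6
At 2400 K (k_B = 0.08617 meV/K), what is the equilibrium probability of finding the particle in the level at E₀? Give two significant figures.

k_BT = 0.08617 × 2400 K = 206.8 meV.
Eᵢ/kT = 0, 1.199, 1.436.
Z = Σ gᵢe^(−Eᵢ/kT) = 1·e^(−0) + 6·e^(−1.199) + 6·e^(−1.436) = 1.000 + 1.809 + 1.427 = 4.236.
P₀ = g₀ e^(−E₀/kT) / Z = 1.000/4.236 = 0.24.

0.24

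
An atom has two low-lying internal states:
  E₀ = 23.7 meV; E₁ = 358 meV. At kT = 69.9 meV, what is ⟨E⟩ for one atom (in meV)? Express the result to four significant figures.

Eᵢ/kT = 0.339056, 5.12160.
Z = Σ e^(−Eᵢ/kT) = e^(−0.339056) + e^(−5.12160) = 0.712443 + 0.00596647 = 0.718409.
⟨E⟩ = Σ Eᵢ e^(−Eᵢ/kT) / Z = (23.7·0.712443 + 358·0.00596647) / 0.718409 = 26.48 meV.

26.48 meV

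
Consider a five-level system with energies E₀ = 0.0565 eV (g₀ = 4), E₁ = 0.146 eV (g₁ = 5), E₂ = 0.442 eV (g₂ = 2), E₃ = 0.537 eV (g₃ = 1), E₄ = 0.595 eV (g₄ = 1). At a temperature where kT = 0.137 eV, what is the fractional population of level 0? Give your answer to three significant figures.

0.591

Eᵢ/kT = 0.41241, 1.0657, 3.2263, 3.9197, 4.3431.
Z = Σ gᵢe^(−Eᵢ/kT) = 4·e^(−0.41241) + 5·e^(−1.0657) + 2·e^(−3.2263) + 1·e^(−3.9197) + 1·e^(−4.3431) = 2.6482 + 1.7224 + 0.079408 + 0.019847 + 0.012996 = 4.4829.
P₀ = g₀ e^(−E₀/kT) / Z = 2.6482/4.4829 = 0.591.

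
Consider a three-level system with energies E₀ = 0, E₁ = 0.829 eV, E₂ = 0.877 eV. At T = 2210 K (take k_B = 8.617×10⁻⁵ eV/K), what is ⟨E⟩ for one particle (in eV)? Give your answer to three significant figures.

0.0190 eV

k_BT = 8.617×10⁻⁵ × 2210 K = 0.19044 eV.
Eᵢ/kT = 0, 4.3531, 4.6051.
Z = Σ e^(−Eᵢ/kT) = e^(−0) + e^(−4.3531) + e^(−4.6051) = 1.0000 + 0.012867 + 0.010001 = 1.0229.
⟨E⟩ = Σ Eᵢ e^(−Eᵢ/kT) / Z = (0·1.0000 + 0.829·0.012867 + 0.877·0.010001) / 1.0229 = 0.0190 eV.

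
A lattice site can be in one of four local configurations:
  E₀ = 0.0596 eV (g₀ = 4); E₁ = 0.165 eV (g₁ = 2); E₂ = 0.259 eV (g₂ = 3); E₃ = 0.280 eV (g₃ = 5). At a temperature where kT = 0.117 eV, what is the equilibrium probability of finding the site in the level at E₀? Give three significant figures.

0.654

Eᵢ/kT = 0.50940, 1.4103, 2.2137, 2.3932.
Z = Σ gᵢe^(−Eᵢ/kT) = 4·e^(−0.50940) + 2·e^(−1.4103) + 3·e^(−2.2137) + 5·e^(−2.3932) = 2.4034 + 0.48814 + 0.32789 + 0.45668 = 3.6761.
P₀ = g₀ e^(−E₀/kT) / Z = 2.4034/3.6761 = 0.654.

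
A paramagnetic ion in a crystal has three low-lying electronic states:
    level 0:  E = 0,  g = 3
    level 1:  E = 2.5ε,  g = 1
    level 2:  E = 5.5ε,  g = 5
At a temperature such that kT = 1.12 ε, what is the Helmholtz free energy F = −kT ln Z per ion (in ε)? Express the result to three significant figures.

Eᵢ/kT = 0, 2.2321, 4.9107.
Z = Σ gᵢe^(−Eᵢ/kT) = 3·e^(−0) + 1·e^(−2.2321) + 5·e^(−4.9107) = 3.0000 + 0.10730 + 0.036837 = 3.1441.
F = −kT ln Z = −1.12 × ln(3.1441) = −1.12 × 1.1455 = -1.28 ε.

-1.28 ε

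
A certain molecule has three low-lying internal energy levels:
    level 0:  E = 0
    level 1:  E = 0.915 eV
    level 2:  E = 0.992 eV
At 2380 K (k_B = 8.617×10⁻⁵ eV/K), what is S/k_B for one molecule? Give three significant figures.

k_BT = 8.617×10⁻⁵ × 2380 K = 0.20508 eV.
Eᵢ/kT = 0, 4.4617, 4.8371.
Z = Σ e^(−Eᵢ/kT) = e^(−0) + e^(−4.4617) + e^(−4.8371) = 1.0000 + 0.011543 + 0.0079300 = 1.0195.
⟨E⟩ = Σ EᵢPᵢ = 0.018076 eV.
S/k_B = ln Z + ⟨E⟩/kT = ln(1.0195) + 0.018076/0.20508 = 0.019312 + 0.088141 = 0.107.

0.107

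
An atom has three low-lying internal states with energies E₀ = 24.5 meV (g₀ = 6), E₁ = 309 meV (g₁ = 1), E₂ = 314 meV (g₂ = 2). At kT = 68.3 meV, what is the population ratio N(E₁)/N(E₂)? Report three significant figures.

n₁/n₂ = (g₁/g₂) exp[−(E₁−E₂)/kT] = (1/2) × exp(−(-5 meV)/(68.3 meV)) = (1/2) × exp(0.073206) = 0.538.

0.538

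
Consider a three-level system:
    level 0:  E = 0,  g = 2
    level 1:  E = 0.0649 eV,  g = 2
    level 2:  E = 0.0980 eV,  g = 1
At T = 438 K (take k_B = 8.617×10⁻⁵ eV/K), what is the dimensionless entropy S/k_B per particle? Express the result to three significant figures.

1.22

k_BT = 8.617×10⁻⁵ × 438 K = 0.037742 eV.
Eᵢ/kT = 0, 1.7196, 2.5966.
Z = Σ gᵢe^(−Eᵢ/kT) = 2·e^(−0) + 2·e^(−1.7196) + 1·e^(−2.5966) = 2.0000 + 0.35828 + 0.074527 = 2.4328.
⟨E⟩ = Σ EᵢPᵢ = 0.012560 eV.
S/k_B = ln Z + ⟨E⟩/kT = ln(2.4328) + 0.012560/0.037742 = 0.88904 + 0.33279 = 1.22.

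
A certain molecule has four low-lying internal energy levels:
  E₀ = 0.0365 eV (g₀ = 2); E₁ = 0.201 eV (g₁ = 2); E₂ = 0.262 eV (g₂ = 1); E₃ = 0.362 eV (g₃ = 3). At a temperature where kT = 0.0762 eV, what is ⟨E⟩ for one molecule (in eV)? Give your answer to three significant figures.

0.0637 eV

Eᵢ/kT = 0.47900, 2.6378, 3.4383, 4.7507.
Z = Σ gᵢe^(−Eᵢ/kT) = 2·e^(−0.47900) + 2·e^(−2.6378) + 1·e^(−3.4383) + 3·e^(−4.7507) = 1.2388 + 0.14304 + 0.032119 + 0.025937 = 1.4399.
⟨E⟩ = Σ Eᵢ gᵢe^(−Eᵢ/kT) / Z = (0.0365·1.2388 + 0.201·0.14304 + 0.262·0.032119 + 0.362·0.025937) / 1.4399 = 0.0637 eV.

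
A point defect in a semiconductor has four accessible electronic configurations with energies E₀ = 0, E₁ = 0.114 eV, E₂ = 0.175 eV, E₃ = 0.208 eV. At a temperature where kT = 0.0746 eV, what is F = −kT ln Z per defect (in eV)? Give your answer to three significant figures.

Eᵢ/kT = 0, 1.5282, 2.3458, 2.7882.
Z = Σ e^(−Eᵢ/kT) = e^(−0) + e^(−1.5282) + e^(−2.3458) + e^(−2.7882) = 1.0000 + 0.21693 + 0.095771 + 0.061532 = 1.3742.
F = −kT ln Z = −0.0746 × ln(1.3742) = −0.0746 × 0.31787 = -0.0237 eV.

-0.0237 eV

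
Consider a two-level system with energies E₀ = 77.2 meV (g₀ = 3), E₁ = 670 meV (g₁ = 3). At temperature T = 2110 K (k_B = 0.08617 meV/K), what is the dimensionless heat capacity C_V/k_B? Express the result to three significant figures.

0.378

k_BT = 0.08617 × 2110 K = 181.82 meV.
Eᵢ/kT = 0.42460, 3.6850.
Z = Σ gᵢe^(−Eᵢ/kT) = 3·e^(−0.42460) + 3·e^(−3.6850) = 1.9621 + 0.075292 = 2.0374.
⟨E⟩ = 99.107 meV, ⟨E²⟩ = 22329 meV².
C_V/k_B = (⟨E²⟩ − ⟨E⟩²)/(kT)² = (22329 − 9822.2)/33059 = 0.378.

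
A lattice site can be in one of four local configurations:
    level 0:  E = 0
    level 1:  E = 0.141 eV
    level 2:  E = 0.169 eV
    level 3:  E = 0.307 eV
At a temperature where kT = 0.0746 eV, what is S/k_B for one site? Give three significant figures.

0.702

Eᵢ/kT = 0, 1.8901, 2.2654, 4.1153.
Z = Σ e^(−Eᵢ/kT) = e^(−0) + e^(−1.8901) + e^(−2.2654) + e^(−4.1153) = 1.0000 + 0.15106 + 0.10379 + 0.016321 = 1.2712.
⟨E⟩ = Σ EᵢPᵢ = 0.034495 eV.
S/k_B = ln Z + ⟨E⟩/kT = ln(1.2712) + 0.034495/0.0746 = 0.23996 + 0.46240 = 0.702.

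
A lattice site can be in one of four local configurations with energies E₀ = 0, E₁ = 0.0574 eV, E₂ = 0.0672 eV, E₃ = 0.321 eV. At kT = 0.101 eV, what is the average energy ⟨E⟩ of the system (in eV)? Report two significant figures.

0.038 eV

Eᵢ/kT = 0, 0.5683, 0.6653, 3.178.
Z = Σ e^(−Eᵢ/kT) = e^(−0) + e^(−0.5683) + e^(−0.6653) + e^(−3.178) = 1.000 + 0.5665 + 0.5141 + 0.04167 = 2.122.
⟨E⟩ = Σ Eᵢ e^(−Eᵢ/kT) / Z = (0·1.000 + 0.0574·0.5665 + 0.0672·0.5141 + 0.321·0.04167) / 2.122 = 0.038 eV.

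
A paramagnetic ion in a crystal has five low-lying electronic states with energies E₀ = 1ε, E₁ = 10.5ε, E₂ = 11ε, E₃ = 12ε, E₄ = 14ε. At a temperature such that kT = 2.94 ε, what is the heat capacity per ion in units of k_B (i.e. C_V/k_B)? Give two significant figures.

Eᵢ/kT = 0.3401, 3.571, 3.741, 4.082, 4.762.
Z = Σ e^(−Eᵢ/kT) = e^(−0.3401) + e^(−3.571) + e^(−3.741) + e^(−4.082) + e^(−4.762) = 0.7117 + 0.02813 + 0.02373 + 0.01687 + 0.008548 = 0.7890.
⟨E⟩ = 2.015 ε, ⟨E²⟩ = 13.67 ε².
C_V/k_B = (⟨E²⟩ − ⟨E⟩²)/(kT)² = (13.67 − 4.060)/8.644 = 1.1.

1.1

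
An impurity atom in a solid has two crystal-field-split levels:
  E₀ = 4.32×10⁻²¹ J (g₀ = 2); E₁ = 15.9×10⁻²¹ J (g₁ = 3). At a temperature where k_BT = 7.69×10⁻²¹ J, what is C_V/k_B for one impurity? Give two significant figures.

0.42

Eᵢ/kT = 0.5618, 2.068.
Z = Σ gᵢe^(−Eᵢ/kT) = 2·e^(−0.5618) + 3·e^(−2.068) = 1.140 + 0.3793 = 1.519.
⟨E⟩ = 7.212, ⟨E²⟩ = 77.13.
C_V/k_B = (⟨E²⟩ − ⟨E⟩²)/(kT)² = (77.13 − 52.01)/59.14 = 0.42.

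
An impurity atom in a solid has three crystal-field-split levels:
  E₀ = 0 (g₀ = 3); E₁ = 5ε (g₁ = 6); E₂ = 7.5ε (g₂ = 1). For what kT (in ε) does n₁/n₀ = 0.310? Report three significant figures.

2.68 ε

n₁/n₀ = (g₁/g₀) exp[−(E₁−E₀)/kT] = 0.310.
⇒ (E₁−E₀)/kT = ln((6/3)/0.310) = ln(6.4516) = 1.8643.
kT = 5ε / 1.8643 = 2.68 ε.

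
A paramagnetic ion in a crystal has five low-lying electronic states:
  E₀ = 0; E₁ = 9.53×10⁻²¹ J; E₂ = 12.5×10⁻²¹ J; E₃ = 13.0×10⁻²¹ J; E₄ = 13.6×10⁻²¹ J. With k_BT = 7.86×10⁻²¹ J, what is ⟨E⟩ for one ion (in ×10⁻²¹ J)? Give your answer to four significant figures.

Eᵢ/kT = 0, 1.21247, 1.59033, 1.65394, 1.73028.
Z = Σ e^(−Eᵢ/kT) = e^(−0) + e^(−1.21247) + e^(−1.59033) + e^(−1.65394) + e^(−1.73028) = 1.00000 + 0.297462 + 0.203858 + 0.191295 + 0.177235 = 1.86985.
⟨E⟩ = Σ Eᵢ e^(−Eᵢ/kT) / Z = (0·1.00000 + 9.53·0.297462 + 12.5·0.203858 + 13.0·0.191295 + 13.6·0.177235) / 1.86985 = 5.498 ×10⁻²¹ J.

5.498 ×10⁻²¹ J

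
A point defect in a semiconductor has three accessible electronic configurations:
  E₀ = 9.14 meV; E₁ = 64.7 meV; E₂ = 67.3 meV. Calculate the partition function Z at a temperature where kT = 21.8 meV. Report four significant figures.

Eᵢ/kT = 0.419266, 2.96789, 3.08716.
Z = Σ e^(−Eᵢ/kT) = e^(−0.419266) + e^(−2.96789) + e^(−3.08716) = 0.657529 + 0.0514117 + 0.0456314 = 0.754572.

Z = 0.7546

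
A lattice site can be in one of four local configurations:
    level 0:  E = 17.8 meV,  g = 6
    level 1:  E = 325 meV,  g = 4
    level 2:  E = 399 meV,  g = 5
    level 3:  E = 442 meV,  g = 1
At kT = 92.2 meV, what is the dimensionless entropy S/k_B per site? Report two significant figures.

2.0

Eᵢ/kT = 0.1931, 3.525, 4.328, 4.794.
Z = Σ gᵢe^(−Eᵢ/kT) = 6·e^(−0.1931) + 4·e^(−3.525) + 5·e^(−4.328) + 1·e^(−4.794) = 4.946 + 0.1178 + 0.06597 + 0.008279 = 5.138.
⟨E⟩ = Σ EᵢPᵢ = 30.42 meV.
S/k_B = ln Z + ⟨E⟩/kT = ln(5.138) + 30.42/92.2 = 1.637 + 0.3299 = 2.0.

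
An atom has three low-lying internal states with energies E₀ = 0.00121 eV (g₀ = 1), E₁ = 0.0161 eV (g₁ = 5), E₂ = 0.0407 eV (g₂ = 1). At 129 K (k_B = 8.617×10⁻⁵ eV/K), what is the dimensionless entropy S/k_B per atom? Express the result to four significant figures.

1.643

k_BT = 8.617×10⁻⁵ × 129 K = 0.0111159 eV.
Eᵢ/kT = 0.108853, 1.44838, 3.66142.
Z = Σ gᵢe^(−Eᵢ/kT) = 1·e^(−0.108853) + 5·e^(−1.44838) + 1·e^(−3.66142) = 0.896862 + 1.17475 + 0.0256960 = 2.09731.
⟨E⟩ = Σ EᵢPᵢ = 0.0100340 eV.
S/k_B = ln Z + ⟨E⟩/kT = ln(2.09731) + 0.0100340/0.0111159 = 0.740656 + 0.902671 = 1.643.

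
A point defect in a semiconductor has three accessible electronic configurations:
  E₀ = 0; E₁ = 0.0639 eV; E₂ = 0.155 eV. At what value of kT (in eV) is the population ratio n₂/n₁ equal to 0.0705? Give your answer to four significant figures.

0.03435 eV

n₂/n₁ = exp[−(E₂−E₁)/kT] = 0.0705.
⇒ (E₂−E₁)/kT = ln(1/0.0705) = ln(14.1844) = 2.65214.
kT = 0.0911 eV / 2.65214 = 0.03435 eV.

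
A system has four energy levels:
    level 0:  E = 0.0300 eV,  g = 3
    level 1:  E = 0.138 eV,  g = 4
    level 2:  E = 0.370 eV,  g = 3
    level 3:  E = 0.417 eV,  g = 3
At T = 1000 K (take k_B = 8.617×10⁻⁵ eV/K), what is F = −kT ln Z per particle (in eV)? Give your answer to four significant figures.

k_BT = 8.617×10⁻⁵ × 1000 K = 0.0861700 eV.
Eᵢ/kT = 0.348149, 1.60149, 4.29384, 4.83927.
Z = Σ gᵢe^(−Eᵢ/kT) = 3·e^(−0.348149) + 4·e^(−1.60149) + 3·e^(−4.29384) + 3·e^(−4.83927) = 2.11798 + 0.806384 + 0.0409572 + 0.0237385 = 2.98906.
F = −kT ln Z = −0.0861700 × ln(2.98906) = −0.0861700 × 1.09496 = -0.09435 eV.

-0.09435 eV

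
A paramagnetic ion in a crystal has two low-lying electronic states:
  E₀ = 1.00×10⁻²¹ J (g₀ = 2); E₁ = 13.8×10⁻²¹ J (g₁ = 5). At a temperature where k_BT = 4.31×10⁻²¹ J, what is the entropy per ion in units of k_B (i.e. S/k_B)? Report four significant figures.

1.151

Eᵢ/kT = 0.232019, 3.20186.
Z = Σ gᵢe^(−Eᵢ/kT) = 2·e^(−0.232019) + 5·e^(−3.20186) = 1.58586 + 0.203432 = 1.78929.
⟨E⟩ = Σ EᵢPᵢ = 2.45529 ×10⁻²¹ J.
S/k_B = ln Z + ⟨E⟩/kT = ln(1.78929) + 2.45529/4.31 = 0.581819 + 0.569673 = 1.151.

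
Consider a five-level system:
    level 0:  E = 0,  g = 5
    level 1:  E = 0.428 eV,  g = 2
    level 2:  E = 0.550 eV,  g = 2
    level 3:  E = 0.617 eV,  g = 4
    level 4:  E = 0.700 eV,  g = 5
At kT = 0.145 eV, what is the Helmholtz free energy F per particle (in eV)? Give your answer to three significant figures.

Eᵢ/kT = 0, 2.9517, 3.7931, 4.2552, 4.8276.
Z = Σ gᵢe^(−Eᵢ/kT) = 5·e^(−0) + 2·e^(−2.9517) + 2·e^(−3.7931) + 4·e^(−4.2552) + 5·e^(−4.8276) = 5.0000 + 0.10450 + 0.045051 + 0.056761 + 0.040029 = 5.2463.
F = −kT ln Z = −0.145 × ln(5.2463) = −0.145 × 1.6575 = -0.240 eV.

-0.240 eV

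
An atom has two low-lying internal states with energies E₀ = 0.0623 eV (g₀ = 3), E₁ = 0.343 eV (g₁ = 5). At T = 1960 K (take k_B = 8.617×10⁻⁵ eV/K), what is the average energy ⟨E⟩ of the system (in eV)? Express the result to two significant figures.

0.13 eV

k_BT = 8.617×10⁻⁵ × 1960 K = 0.1689 eV.
Eᵢ/kT = 0.3689, 2.031.
Z = Σ gᵢe^(−Eᵢ/kT) = 3·e^(−0.3689) + 5·e^(−2.031) = 2.074 + 0.6560 = 2.730.
⟨E⟩ = Σ Eᵢ gᵢe^(−Eᵢ/kT) / Z = (0.0623·2.074 + 0.343·0.6560) / 2.730 = 0.13 eV.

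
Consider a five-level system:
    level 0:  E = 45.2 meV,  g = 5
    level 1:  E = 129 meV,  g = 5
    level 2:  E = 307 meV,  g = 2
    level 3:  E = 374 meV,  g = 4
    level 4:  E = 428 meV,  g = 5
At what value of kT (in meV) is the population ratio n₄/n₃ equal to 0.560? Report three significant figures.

n₄/n₃ = (g₄/g₃) exp[−(E₄−E₃)/kT] = 0.560.
⇒ (E₄−E₃)/kT = ln((5/4)/0.560) = ln(2.2321) = 0.80294.
kT = 54 meV / 0.80294 = 67.3 meV.

67.3 meV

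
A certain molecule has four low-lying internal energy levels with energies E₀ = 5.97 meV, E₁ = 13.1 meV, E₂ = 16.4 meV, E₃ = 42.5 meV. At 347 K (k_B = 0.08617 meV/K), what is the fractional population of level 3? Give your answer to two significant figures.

0.11

k_BT = 0.08617 × 347 K = 29.90 meV.
Eᵢ/kT = 0.1997, 0.4381, 0.5485, 1.421.
Z = Σ e^(−Eᵢ/kT) = e^(−0.1997) + e^(−0.4381) + e^(−0.5485) + e^(−1.421) = 0.8190 + 0.6453 + 0.5778 + 0.2415 = 2.284.
P₃ = e^(−E₃/kT) / Z = 0.2415/2.284 = 0.11.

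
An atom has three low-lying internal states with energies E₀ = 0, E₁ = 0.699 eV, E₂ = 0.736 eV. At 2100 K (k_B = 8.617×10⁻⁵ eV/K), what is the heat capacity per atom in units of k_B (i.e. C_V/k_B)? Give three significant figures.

k_BT = 8.617×10⁻⁵ × 2100 K = 0.18096 eV.
Eᵢ/kT = 0, 3.8627, 4.0672.
Z = Σ e^(−Eᵢ/kT) = e^(−0) + e^(−3.8627) + e^(−4.0672) = 1.0000 + 0.021011 + 0.017125 = 1.0381.
⟨E⟩ = 0.026289 eV, ⟨E²⟩ = 0.018825 eV².
C_V/k_B = (⟨E²⟩ − ⟨E⟩²)/(kT)² = (0.018825 − 0.00069111)/0.032747 = 0.554.

0.554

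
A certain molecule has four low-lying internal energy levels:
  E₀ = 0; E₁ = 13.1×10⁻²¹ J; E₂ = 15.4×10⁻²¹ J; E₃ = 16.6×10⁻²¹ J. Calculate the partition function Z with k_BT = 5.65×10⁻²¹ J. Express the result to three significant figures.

Z = 1.22

Eᵢ/kT = 0, 2.3186, 2.7257, 2.9381.
Z = Σ e^(−Eᵢ/kT) = e^(−0) + e^(−2.3186) + e^(−2.7257) + e^(−2.9381) = 1.0000 + 0.098411 + 0.065500 + 0.052966 = 1.2169.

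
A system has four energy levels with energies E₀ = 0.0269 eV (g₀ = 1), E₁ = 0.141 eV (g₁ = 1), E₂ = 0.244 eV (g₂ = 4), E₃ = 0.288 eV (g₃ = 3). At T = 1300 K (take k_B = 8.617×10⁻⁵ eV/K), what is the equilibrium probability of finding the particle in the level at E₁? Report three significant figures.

k_BT = 8.617×10⁻⁵ × 1300 K = 0.11202 eV.
Eᵢ/kT = 0.24014, 1.2587, 2.1782, 2.5710.
Z = Σ gᵢe^(−Eᵢ/kT) = 1·e^(−0.24014) + 1·e^(−1.2587) + 4·e^(−2.1782) + 3·e^(−2.5710) = 0.78652 + 0.28402 + 0.45298 + 0.22938 = 1.7529.
P₁ = g₁ e^(−E₁/kT) / Z = 0.28402/1.7529 = 0.162.

0.162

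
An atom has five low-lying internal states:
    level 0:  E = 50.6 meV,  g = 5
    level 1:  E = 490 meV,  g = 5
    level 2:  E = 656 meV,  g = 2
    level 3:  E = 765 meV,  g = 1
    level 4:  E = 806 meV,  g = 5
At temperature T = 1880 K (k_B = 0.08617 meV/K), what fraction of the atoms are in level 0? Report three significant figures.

0.919

k_BT = 0.08617 × 1880 K = 162.00 meV.
Eᵢ/kT = 0.31235, 3.0247, 4.0494, 4.7222, 4.9753.
Z = Σ gᵢe^(−Eᵢ/kT) = 5·e^(−0.31235) + 5·e^(−3.0247) + 2·e^(−4.0494) + 1·e^(−4.7222) + 5·e^(−4.9753) = 3.6586 + 0.24286 + 0.034866 + 0.0088956 + 0.034532 = 3.9798.
P₀ = g₀ e^(−E₀/kT) / Z = 3.6586/3.9798 = 0.919.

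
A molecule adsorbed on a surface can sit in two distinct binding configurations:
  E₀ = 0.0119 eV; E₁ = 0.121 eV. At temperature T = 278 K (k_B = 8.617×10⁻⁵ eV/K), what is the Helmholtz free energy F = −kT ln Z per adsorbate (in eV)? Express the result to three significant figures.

0.0116 eV

k_BT = 8.617×10⁻⁵ × 278 K = 0.023955 eV.
Eᵢ/kT = 0.49676, 5.0511.
Z = Σ e^(−Eᵢ/kT) = e^(−0.49676) + e^(−5.0511) = 0.60850 + 0.0064023 = 0.61490.
F = −kT ln Z = −0.023955 × ln(0.61490) = −0.023955 × -0.48630 = 0.0116 eV.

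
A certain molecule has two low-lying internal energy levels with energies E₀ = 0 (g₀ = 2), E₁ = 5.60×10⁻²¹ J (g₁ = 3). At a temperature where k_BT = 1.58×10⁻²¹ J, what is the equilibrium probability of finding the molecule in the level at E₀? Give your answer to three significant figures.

Eᵢ/kT = 0, 3.5443.
Z = Σ gᵢe^(−Eᵢ/kT) = 2·e^(−0) + 3·e^(−3.5443) = 2.0000 + 0.086667 = 2.0867.
P₀ = g₀ e^(−E₀/kT) / Z = 2.0000/2.0867 = 0.958.

0.958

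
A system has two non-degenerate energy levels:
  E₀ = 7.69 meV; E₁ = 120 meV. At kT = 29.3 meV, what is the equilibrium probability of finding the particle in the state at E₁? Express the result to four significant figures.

Eᵢ/kT = 0.262457, 4.09556.
Z = Σ e^(−Eᵢ/kT) = e^(−0.262457) + e^(−4.09556) = 0.769159 + 0.0166464 = 0.785805.
P₁ = e^(−E₁/kT) / Z = 0.0166464/0.785805 = 0.02118.

0.02118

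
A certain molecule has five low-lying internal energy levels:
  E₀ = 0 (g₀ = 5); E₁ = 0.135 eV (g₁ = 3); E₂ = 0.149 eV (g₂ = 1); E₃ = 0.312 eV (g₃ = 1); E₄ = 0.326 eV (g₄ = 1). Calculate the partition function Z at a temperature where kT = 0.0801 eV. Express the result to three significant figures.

Eᵢ/kT = 0, 1.6854, 1.8602, 3.8951, 4.0699.
Z = Σ gᵢe^(−Eᵢ/kT) = 5·e^(−0) + 3·e^(−1.6854) + 1·e^(−1.8602) + 1·e^(−3.8951) + 1·e^(−4.0699) = 5.0000 + 0.55611 + 0.15564 + 0.020341 + 0.017079 = 5.7492.

Z = 5.75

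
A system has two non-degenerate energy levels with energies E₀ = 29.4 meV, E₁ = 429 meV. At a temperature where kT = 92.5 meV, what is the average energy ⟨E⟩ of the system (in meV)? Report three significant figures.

34.6 meV

Eᵢ/kT = 0.31784, 4.6378.
Z = Σ e^(−Eᵢ/kT) = e^(−0.31784) + e^(−4.6378) = 0.72772 + 0.0096790 = 0.73740.
⟨E⟩ = Σ Eᵢ e^(−Eᵢ/kT) / Z = (29.4·0.72772 + 429·0.0096790) / 0.73740 = 34.6 meV.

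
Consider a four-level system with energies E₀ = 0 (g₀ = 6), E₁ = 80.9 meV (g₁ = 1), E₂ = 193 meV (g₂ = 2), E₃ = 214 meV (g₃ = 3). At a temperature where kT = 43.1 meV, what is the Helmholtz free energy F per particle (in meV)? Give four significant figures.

-78.62 meV

Eᵢ/kT = 0, 1.87703, 4.47796, 4.96520.
Z = Σ gᵢe^(−Eᵢ/kT) = 6·e^(−0) + 1·e^(−1.87703) + 2·e^(−4.47796) + 3·e^(−4.96520) = 6.00000 + 0.153044 + 0.0227131 + 0.0209297 = 6.19669.
F = −kT ln Z = −43.1 × ln(6.19669) = −43.1 × 1.82402 = -78.62 meV.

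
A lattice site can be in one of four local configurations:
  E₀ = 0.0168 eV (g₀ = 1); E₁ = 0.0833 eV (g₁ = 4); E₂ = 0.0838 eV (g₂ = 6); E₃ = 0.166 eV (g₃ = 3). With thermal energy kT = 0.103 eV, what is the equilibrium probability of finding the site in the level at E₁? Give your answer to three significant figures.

Eᵢ/kT = 0.16311, 0.80874, 0.81359, 1.6117.
Z = Σ gᵢe^(−Eᵢ/kT) = 1·e^(−0.16311) + 4·e^(−0.80874) + 6·e^(−0.81359) + 3·e^(−1.6117) = 0.84950 + 1.7817 + 2.6596 + 0.59864 = 5.8894.
P₁ = g₁ e^(−E₁/kT) / Z = 1.7817/5.8894 = 0.303.

0.303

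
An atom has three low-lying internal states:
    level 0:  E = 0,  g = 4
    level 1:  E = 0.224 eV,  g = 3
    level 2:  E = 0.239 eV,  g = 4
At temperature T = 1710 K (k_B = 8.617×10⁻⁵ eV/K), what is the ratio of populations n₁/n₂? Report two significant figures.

0.83

k_BT = 8.617×10⁻⁵ × 1710 K = 0.1474 eV.
n₁/n₂ = (g₁/g₂) exp[−(E₁−E₂)/kT] = (3/4) × exp(−(-0.015 eV)/(0.1474 eV)) = (3/4) × exp(0.1018) = 0.83.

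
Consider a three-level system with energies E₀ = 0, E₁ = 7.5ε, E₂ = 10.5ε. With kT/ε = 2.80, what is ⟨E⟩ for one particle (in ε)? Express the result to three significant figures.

Eᵢ/kT = 0, 2.6786, 3.7500.
Z = Σ e^(−Eᵢ/kT) = e^(−0) + e^(−2.6786) + e^(−3.7500) = 1.0000 + 0.068659 + 0.023518 = 1.0922.
⟨E⟩ = Σ Eᵢ e^(−Eᵢ/kT) / Z = (0·1.0000 + 7.5·0.068659 + 10.5·0.023518) / 1.0922 = 0.698 ε.

0.698 ε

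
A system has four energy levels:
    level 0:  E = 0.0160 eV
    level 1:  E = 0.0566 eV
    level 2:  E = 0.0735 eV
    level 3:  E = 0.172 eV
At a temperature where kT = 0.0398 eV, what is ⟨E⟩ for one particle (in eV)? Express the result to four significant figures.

0.03536 eV

Eᵢ/kT = 0.402010, 1.42211, 1.84673, 4.32161.
Z = Σ e^(−Eᵢ/kT) = e^(−0.402010) + e^(−1.42211) + e^(−1.84673) + e^(−4.32161) = 0.668974 + 0.241205 + 0.157752 + 0.0132785 = 1.08121.
⟨E⟩ = Σ Eᵢ e^(−Eᵢ/kT) / Z = (0.0160·0.668974 + 0.0566·0.241205 + 0.0735·0.157752 + 0.172·0.0132785) / 1.08121 = 0.03536 eV.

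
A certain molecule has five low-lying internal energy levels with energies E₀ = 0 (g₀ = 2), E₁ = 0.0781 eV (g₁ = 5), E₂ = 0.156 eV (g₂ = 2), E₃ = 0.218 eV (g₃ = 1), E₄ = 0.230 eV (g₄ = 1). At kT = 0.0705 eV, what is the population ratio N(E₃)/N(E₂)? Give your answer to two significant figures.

n₃/n₂ = (g₃/g₂) exp[−(E₃−E₂)/kT] = (1/2) × exp(−(0.062 eV)/(0.0705 eV)) = (1/2) × exp(-0.8794) = 0.21.

0.21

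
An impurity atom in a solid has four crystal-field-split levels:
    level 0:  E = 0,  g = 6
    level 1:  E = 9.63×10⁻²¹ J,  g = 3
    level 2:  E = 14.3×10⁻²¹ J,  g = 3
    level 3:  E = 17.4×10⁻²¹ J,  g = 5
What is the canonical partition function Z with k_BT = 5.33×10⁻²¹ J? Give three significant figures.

Z = 6.89

Eᵢ/kT = 0, 1.8068, 2.6829, 3.2645.
Z = Σ gᵢe^(−Eᵢ/kT) = 6·e^(−0) + 3·e^(−1.8068) + 3·e^(−2.6829) + 5·e^(−3.2645) = 6.0000 + 0.49254 + 0.20509 + 0.19108 = 6.8887.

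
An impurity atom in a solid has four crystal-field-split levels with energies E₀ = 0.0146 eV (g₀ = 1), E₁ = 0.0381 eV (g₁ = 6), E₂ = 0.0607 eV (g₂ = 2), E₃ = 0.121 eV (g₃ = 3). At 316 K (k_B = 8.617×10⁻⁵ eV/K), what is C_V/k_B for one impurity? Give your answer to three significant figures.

k_BT = 8.617×10⁻⁵ × 316 K = 0.027230 eV.
Eᵢ/kT = 0.53617, 1.3992, 2.2292, 4.4436.
Z = Σ gᵢe^(−Eᵢ/kT) = 1·e^(−0.53617) + 6·e^(−1.3992) + 2·e^(−2.2292) + 3·e^(−4.4436) = 0.58498 + 1.4808 + 0.21523 + 0.035261 = 2.3163.
⟨E⟩ = 0.035527 eV, ⟨E²⟩ = 0.0015471 eV².
C_V/k_B = (⟨E²⟩ − ⟨E⟩²)/(kT)² = (0.0015471 − 0.0012622)/0.00074147 = 0.384.

0.384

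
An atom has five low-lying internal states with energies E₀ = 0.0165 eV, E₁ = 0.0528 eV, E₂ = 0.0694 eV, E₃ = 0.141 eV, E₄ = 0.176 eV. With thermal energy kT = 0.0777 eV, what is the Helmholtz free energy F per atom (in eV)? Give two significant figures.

Eᵢ/kT = 0.2124, 0.6795, 0.8932, 1.815, 2.265.
Z = Σ e^(−Eᵢ/kT) = e^(−0.2124) + e^(−0.6795) + e^(−0.8932) + e^(−1.815) + e^(−2.265) = 0.8086 + 0.5069 + 0.4093 + 0.1628 + 0.1038 = 1.991.
F = −kT ln Z = −0.0777 × ln(1.991) = −0.0777 × 0.6886 = -0.054 eV.

-0.054 eV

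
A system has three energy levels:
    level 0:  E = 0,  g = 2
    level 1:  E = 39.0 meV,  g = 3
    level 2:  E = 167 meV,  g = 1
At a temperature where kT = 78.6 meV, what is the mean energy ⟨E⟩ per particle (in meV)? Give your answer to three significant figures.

Eᵢ/kT = 0, 0.49618, 2.1247.
Z = Σ gᵢe^(−Eᵢ/kT) = 2·e^(−0) + 3·e^(−0.49618) + 1·e^(−2.1247) = 2.0000 + 1.8266 + 0.11947 = 3.9461.
⟨E⟩ = Σ Eᵢ gᵢe^(−Eᵢ/kT) / Z = (0·2.0000 + 39.0·1.8266 + 167·0.11947) / 3.9461 = 23.1 meV.

23.1 meV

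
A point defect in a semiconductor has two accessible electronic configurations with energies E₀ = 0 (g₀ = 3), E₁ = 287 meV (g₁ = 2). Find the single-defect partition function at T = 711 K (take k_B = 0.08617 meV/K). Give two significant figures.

k_BT = 0.08617 × 711 K = 61.27 meV.
Eᵢ/kT = 0, 4.684.
Z = Σ gᵢe^(−Eᵢ/kT) = 3·e^(−0) + 2·e^(−4.684) = 3.000 + 0.01848 = 3.018.

Z = 3.0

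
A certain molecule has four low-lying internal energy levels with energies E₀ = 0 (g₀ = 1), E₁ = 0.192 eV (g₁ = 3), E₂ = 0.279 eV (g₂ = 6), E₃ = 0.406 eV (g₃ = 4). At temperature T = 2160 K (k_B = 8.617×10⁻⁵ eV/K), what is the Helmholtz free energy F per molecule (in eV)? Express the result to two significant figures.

-0.25 eV

k_BT = 8.617×10⁻⁵ × 2160 K = 0.1861 eV.
Eᵢ/kT = 0, 1.032, 1.499, 2.182.
Z = Σ gᵢe^(−Eᵢ/kT) = 1·e^(−0) + 3·e^(−1.032) + 6·e^(−1.499) + 4·e^(−2.182) = 1.000 + 1.069 + 1.340 + 0.4513 = 3.860.
F = −kT ln Z = −0.1861 × ln(3.860) = −0.1861 × 1.351 = -0.25 eV.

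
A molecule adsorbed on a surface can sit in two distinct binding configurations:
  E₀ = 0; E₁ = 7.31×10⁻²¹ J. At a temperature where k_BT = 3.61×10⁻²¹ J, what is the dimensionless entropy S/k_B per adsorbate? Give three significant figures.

Eᵢ/kT = 0, 2.0249.
Z = Σ e^(−Eᵢ/kT) = e^(−0) + e^(−2.0249) = 1.0000 + 0.13201 = 1.1320.
⟨E⟩ = Σ EᵢPᵢ = 0.85247 ×10⁻²¹ J.
S/k_B = ln Z + ⟨E⟩/kT = ln(1.1320) + 0.85247/3.61 = 0.12399 + 0.23614 = 0.360.

0.360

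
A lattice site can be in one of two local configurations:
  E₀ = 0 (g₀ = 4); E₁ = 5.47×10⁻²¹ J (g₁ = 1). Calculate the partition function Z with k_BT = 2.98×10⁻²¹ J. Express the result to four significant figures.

Eᵢ/kT = 0, 1.83557.
Z = Σ gᵢe^(−Eᵢ/kT) = 4·e^(−0) + 1·e^(−1.83557) = 4.00000 + 0.159523 = 4.15952.

Z = 4.160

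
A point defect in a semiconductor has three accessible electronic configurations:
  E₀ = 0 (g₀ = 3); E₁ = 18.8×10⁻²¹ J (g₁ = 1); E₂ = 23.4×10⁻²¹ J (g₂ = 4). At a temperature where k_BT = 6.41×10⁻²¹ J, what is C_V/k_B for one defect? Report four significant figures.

Eᵢ/kT = 0, 2.93292, 3.65055.
Z = Σ gᵢe^(−Eᵢ/kT) = 3·e^(−0) + 1·e^(−2.93292) + 4·e^(−3.65055) = 3.00000 + 0.0532413 + 0.103907 = 3.15715.
⟨E⟩ = 1.08717, ⟨E²⟩ = 23.9814.
C_V/k_B = (⟨E²⟩ − ⟨E⟩²)/(kT)² = (23.9814 − 1.18194)/41.0881 = 0.5549.

0.5549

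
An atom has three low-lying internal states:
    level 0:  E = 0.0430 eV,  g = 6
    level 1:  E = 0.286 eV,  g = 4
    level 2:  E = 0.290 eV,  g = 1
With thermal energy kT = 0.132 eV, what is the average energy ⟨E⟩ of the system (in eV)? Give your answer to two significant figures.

0.071 eV

Eᵢ/kT = 0.3258, 2.167, 2.197.
Z = Σ gᵢe^(−Eᵢ/kT) = 6·e^(−0.3258) + 4·e^(−2.167) + 1·e^(−2.197) = 4.332 + 0.4581 + 0.1111 = 4.901.
⟨E⟩ = Σ Eᵢ gᵢe^(−Eᵢ/kT) / Z = (0.0430·4.332 + 0.286·0.4581 + 0.290·0.1111) / 4.901 = 0.071 eV.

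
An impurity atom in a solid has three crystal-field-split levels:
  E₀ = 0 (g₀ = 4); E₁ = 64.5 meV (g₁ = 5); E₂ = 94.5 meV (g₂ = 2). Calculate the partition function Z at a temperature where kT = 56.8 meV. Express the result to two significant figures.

Z = 6.0

Eᵢ/kT = 0, 1.136, 1.664.
Z = Σ gᵢe^(−Eᵢ/kT) = 4·e^(−0) + 5·e^(−1.136) + 2·e^(−1.664) = 4.000 + 1.606 + 0.3788 = 5.985.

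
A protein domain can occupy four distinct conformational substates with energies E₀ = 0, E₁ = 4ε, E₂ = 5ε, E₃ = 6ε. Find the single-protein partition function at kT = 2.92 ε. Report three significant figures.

Eᵢ/kT = 0, 1.3699, 1.7123, 2.0548.
Z = Σ e^(−Eᵢ/kT) = e^(−0) + e^(−1.3699) + e^(−1.7123) + e^(−2.0548) = 1.0000 + 0.25413 + 0.18045 + 0.12812 = 1.5627.

Z = 1.56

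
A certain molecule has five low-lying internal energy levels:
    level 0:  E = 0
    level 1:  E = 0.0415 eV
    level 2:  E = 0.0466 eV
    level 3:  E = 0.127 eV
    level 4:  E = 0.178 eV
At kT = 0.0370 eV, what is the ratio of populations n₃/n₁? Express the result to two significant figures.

0.099

n₃/n₁ = exp[−(E₃−E₁)/kT] = exp(−(0.0855 eV)/(0.0370 eV)) = exp(-2.311) = 0.099.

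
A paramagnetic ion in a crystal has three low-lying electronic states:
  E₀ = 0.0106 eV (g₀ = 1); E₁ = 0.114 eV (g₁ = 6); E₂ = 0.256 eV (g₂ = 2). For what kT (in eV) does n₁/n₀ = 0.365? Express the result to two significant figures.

n₁/n₀ = (g₁/g₀) exp[−(E₁−E₀)/kT] = 0.365.
⇒ (E₁−E₀)/kT = ln((6/1)/0.365) = ln(16.44) = 2.800.
kT = 0.1034 eV / 2.800 = 0.037 eV.

0.037 eV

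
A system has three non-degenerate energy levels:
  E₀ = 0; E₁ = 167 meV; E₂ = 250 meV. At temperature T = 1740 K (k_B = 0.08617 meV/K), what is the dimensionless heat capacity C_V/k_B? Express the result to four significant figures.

0.4132

k_BT = 0.08617 × 1740 K = 149.936 meV.
Eᵢ/kT = 0, 1.11381, 1.66738.
Z = Σ e^(−Eᵢ/kT) = e^(−0) + e^(−1.11381) + e^(−1.66738) = 1.00000 + 0.328306 + 0.188741 = 1.51705.
⟨E⟩ = 67.2439 meV, ⟨E²⟩ = 13811.3 meV².
C_V/k_B = (⟨E²⟩ − ⟨E⟩²)/(kT)² = (13811.3 − 4521.74)/22480.8 = 0.4132.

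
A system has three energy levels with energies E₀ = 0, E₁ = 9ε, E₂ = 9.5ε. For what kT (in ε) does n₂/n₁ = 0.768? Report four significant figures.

n₂/n₁ = exp[−(E₂−E₁)/kT] = 0.768.
⇒ (E₂−E₁)/kT = ln(1/0.768) = ln(1.30208) = 0.263963.
kT = 0.5ε / 0.263963 = 1.894 ε.

1.894 ε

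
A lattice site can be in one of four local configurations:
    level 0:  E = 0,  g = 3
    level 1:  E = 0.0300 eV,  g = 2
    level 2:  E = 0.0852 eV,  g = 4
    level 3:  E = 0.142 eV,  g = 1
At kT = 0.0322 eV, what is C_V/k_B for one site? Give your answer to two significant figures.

Eᵢ/kT = 0, 0.9317, 2.646, 4.410.
Z = Σ gᵢe^(−Eᵢ/kT) = 3·e^(−0) + 2·e^(−0.9317) + 4·e^(−2.646) + 1·e^(−4.410) = 3.000 + 0.7878 + 0.2837 + 0.01216 = 4.084.
⟨E⟩ = 0.01213 eV, ⟨E²⟩ = 0.0007379 eV².
C_V/k_B = (⟨E²⟩ − ⟨E⟩²)/(kT)² = (0.0007379 − 0.0001471)/0.001037 = 0.57.

0.57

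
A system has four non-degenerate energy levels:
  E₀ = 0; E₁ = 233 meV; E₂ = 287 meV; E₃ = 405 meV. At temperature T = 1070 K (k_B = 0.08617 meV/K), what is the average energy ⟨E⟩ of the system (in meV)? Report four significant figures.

32.01 meV

k_BT = 0.08617 × 1070 K = 92.2019 meV.
Eᵢ/kT = 0, 2.52706, 3.11273, 4.39253.
Z = Σ e^(−Eᵢ/kT) = e^(−0) + e^(−2.52706) + e^(−3.11273) + e^(−4.39253) = 1.00000 + 0.0798936 + 0.0444794 + 0.0123694 = 1.13674.
⟨E⟩ = Σ Eᵢ e^(−Eᵢ/kT) / Z = (0·1.00000 + 233·0.0798936 + 287·0.0444794 + 405·0.0123694) / 1.13674 = 32.01 meV.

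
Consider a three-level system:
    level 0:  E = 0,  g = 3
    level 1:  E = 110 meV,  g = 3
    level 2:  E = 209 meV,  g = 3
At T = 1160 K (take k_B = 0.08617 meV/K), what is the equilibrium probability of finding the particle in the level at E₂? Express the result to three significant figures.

0.0849

k_BT = 0.08617 × 1160 K = 99.957 meV.
Eᵢ/kT = 0, 1.1005, 2.0909.
Z = Σ gᵢe^(−Eᵢ/kT) = 3·e^(−0) + 3·e^(−1.1005) + 3·e^(−2.0909) = 3.0000 + 0.99811 + 0.37073 = 4.3688.
P₂ = g₂ e^(−E₂/kT) / Z = 0.37073/4.3688 = 0.0849.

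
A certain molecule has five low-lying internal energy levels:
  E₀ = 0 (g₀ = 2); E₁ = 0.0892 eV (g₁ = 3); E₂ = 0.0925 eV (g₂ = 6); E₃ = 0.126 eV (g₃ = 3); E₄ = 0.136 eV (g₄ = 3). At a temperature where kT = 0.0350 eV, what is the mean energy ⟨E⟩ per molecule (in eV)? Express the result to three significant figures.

Eᵢ/kT = 0, 2.5486, 2.6429, 3.6000, 3.8857.
Z = Σ gᵢe^(−Eᵢ/kT) = 2·e^(−0) + 3·e^(−2.5486) + 6·e^(−2.6429) + 3·e^(−3.6000) + 3·e^(−3.8857) = 2.0000 + 0.23457 + 0.42693 + 0.081971 + 0.061600 = 2.8051.
⟨E⟩ = Σ Eᵢ gᵢe^(−Eᵢ/kT) / Z = (0·2.0000 + 0.0892·0.23457 + 0.0925·0.42693 + 0.126·0.081971 + 0.136·0.061600) / 2.8051 = 0.0282 eV.

0.0282 eV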